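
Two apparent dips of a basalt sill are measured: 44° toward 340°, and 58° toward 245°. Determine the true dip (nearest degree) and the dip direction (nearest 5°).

true dip 63°, dip direction 280°

Each apparent-dip line lies in the plane. As unit vectors (x east, y north, z up), v₁ plunges 44°→340° and v₂ plunges 58°→245°.
n = v₁ × v₂ = (-0.729, 0.125, 0.380) (taken with n_z > 0).
True dip = arccos(n_z / |n|) = arccos(0.4568) = 62.8°.
Dip direction = atan2(-0.729, 0.125) = 280° (azimuth of n's horizontal projection).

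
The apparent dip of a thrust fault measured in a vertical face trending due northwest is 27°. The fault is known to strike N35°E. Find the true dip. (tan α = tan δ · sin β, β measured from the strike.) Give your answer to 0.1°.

β = acute angle between strike N35°E and section due northwest = 80°.
tan(true dip) = tan 27° / sin 80° = 0.5174
true dip = arctan 0.5174 = 27.36°

27.4°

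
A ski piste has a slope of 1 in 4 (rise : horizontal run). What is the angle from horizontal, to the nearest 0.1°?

tan θ = 1/4 = 0.2500
θ = arctan(0.2500) = 14.04°

14.0°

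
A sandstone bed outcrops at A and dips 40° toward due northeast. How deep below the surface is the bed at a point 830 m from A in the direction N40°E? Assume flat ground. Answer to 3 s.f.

694 m

The hole lies 5° from the dip direction, so the down-dip offset is 830 × cos 5° = 826.84 m.
Depth = down-dip offset × tan(dip) = 826.84 × tan 40° = 826.84 × 0.8391
Depth = 693.80 m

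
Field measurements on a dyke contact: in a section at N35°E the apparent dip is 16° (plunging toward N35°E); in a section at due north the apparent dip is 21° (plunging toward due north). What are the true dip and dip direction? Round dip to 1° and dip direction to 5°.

true dip 21°, dip direction 355°

Represent each trace as a vector plunging at its apparent dip toward its trend (east-north-up frame): v₁ = (0.551, 0.787, -0.276), v₂ = (0.000, 0.934, -0.358).
n = v₁ × v₂ = (-0.025, 0.198, 0.515) (taken with n_z > 0).
True dip = arccos(n_z / |n|) = arccos(0.9326) = 21.2°.
Dip direction = azimuth of (n_x, n_y) = atan2(-0.025, 0.198) = 353°.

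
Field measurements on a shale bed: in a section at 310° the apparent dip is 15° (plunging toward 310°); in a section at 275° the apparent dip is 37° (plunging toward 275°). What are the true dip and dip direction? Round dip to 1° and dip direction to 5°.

true dip 44°, dip direction 235°

The two traces are lines in the plane: v₁ = (sin 310°·cos 15°, cos 310°·cos 15°, −sin 15°), v₂ = (sin 275°·cos 37°, cos 275°·cos 37°, −sin 37°).
n = v₁ × v₂ = (-0.356, -0.239, 0.442) (taken with n_z > 0).
tan δ = √(n_x²+n_y²)/n_z = 0.429/0.442, so δ = 44.1°.
Dip direction = atan2(-0.356, -0.239) = 236° (azimuth of n's horizontal projection).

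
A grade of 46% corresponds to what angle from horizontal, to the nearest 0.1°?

24.7°

tan θ = 46/100 = 0.4600
θ = arctan(0.4600) = 24.70°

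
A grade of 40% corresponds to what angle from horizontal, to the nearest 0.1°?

21.8°

tan θ = 40/100 = 0.4000
θ = arctan(0.4000) = 21.80°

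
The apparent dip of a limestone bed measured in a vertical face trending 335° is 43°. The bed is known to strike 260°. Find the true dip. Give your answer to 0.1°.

β = acute angle between strike 260° and section 335° = 75°.
tan(true dip) = tan 43° / sin 75° = 0.9654
true dip = arctan 0.9654 = 43.99°

44.0°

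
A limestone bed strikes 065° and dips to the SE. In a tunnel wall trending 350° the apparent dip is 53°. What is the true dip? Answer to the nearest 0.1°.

β = acute angle between strike 065° and section 350° = 75°.
tan(true dip) = tan 53° / sin 75° = 1.3739
true dip = arctan 1.3739 = 53.95°

53.9°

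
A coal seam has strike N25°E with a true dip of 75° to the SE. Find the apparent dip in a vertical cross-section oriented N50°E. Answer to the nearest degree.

58°

The strike is N25°E and the section trends N50°E; the acute angle between them is β = 25°.
tan α = tan 75° × sin 25° = 3.7321 × 0.4226 = 1.5772
α = arctan(1.5772) = 57.62°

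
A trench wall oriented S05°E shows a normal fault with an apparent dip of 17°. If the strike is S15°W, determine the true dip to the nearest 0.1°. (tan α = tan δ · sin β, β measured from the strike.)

The section is 20° from the strike.
tan(true dip) = tan 17° / sin 20° = 0.8939
δ = arctan(0.8939) = 41.79°

41.8°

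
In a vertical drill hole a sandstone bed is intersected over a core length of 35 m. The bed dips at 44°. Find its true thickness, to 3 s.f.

True thickness t = h · cos(dip) = 35 × cos 44°
t = 35 × 0.7193 = 25.177 m

25.2 m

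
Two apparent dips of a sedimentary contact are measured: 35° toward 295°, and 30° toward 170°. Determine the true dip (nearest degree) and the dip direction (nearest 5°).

Represent each trace as a vector plunging at its apparent dip toward its trend (east-north-up frame): v₁ = (-0.742, 0.346, -0.574), v₂ = (0.150, -0.853, -0.500).
n = v₁ × v₂ = (-0.662, -0.457, 0.581) (taken with n_z > 0).
True dip = arccos(n_z / |n|) = arccos(0.5853) = 54.2°.
The horizontal component of n points toward azimuth atan2(n_x, n_y) = 235°, the dip direction.

true dip 54°, dip direction 235°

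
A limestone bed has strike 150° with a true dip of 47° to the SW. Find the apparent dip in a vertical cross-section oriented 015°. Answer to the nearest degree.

The section lies 45° from the strike.
tan α = tan 47° × sin 45° = 1.0724 × 0.7071 = 0.7583
apparent dip = arctan 0.7583 = 37.17°

37°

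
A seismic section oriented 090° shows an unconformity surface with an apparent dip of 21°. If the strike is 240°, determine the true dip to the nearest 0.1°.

β = acute angle between strike 240° and section 090° = 30°.
tan δ = tan α / sin β = tan 21° / sin 30° = 0.3839 / 0.5000 = 0.7677
δ = arctan(0.7677) = 37.51°

37.5°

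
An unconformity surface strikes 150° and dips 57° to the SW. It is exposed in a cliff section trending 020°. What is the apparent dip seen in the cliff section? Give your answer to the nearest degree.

The strike is 150° and the section trends 020°; the acute angle between them is β = 50°.
tan(apparent dip) = tan 57° · sin 50° = 1.1796
apparent dip = arctan 1.1796 = 49.71°

50°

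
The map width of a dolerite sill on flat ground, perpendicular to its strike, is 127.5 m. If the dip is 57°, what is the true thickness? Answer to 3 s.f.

True thickness t = w · sin(dip) = 127.5 × sin 57°
t = 127.5 × 0.8387 = 106.930 m

107 m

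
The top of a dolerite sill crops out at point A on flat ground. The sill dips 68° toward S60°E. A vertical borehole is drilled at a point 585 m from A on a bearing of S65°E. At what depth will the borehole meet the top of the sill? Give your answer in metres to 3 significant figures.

1440 m

The hole lies 5° from the dip direction, so the down-dip offset is 585 × cos 5° = 582.77 m.
Depth = down-dip offset × tan(dip) = 582.77 × tan 68° = 582.77 × 2.4751
Depth = 1442.42 m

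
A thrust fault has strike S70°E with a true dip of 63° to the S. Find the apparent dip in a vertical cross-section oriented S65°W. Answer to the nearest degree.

The section lies 45° from the strike.
tan α = tan 63° × sin 45° = 1.9626 × 0.7071 = 1.3878
α = arctan(1.3878) = 54.22°

54°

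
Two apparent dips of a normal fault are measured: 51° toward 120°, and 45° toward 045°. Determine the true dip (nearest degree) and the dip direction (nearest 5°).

true dip 55°, dip direction 090°

Represent each trace as a vector plunging at its apparent dip toward its trend (east-north-up frame): v₁ = (0.545, -0.315, -0.777), v₂ = (0.500, 0.500, -0.707).
The plane normal is n = v₁ × v₂ ∝ (0.611, -0.003, 0.430).
Dip δ = arctan(|n_h|/n_z) = arctan(0.611/0.430) = 54.9°.
Dip direction = atan2(0.611, -0.003) = 90° (azimuth of n's horizontal projection).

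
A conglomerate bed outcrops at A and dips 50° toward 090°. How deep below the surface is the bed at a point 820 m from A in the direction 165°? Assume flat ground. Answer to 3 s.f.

The hole lies 75° from the dip direction, so the down-dip offset is 820 × cos 75° = 212.23 m.
Depth = down-dip offset × tan(dip) = 212.23 × tan 50° = 212.23 × 1.1918
Depth = 252.93 m

253 m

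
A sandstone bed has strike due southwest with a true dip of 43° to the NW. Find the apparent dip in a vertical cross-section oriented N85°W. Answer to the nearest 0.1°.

35.5°

The strike is due southwest and the section trends N85°W; the acute angle between them is β = 50°.
tan α = tan 43° × sin 50° = 0.9325 × 0.7660 = 0.7143
α = arctan(0.7143) = 35.54°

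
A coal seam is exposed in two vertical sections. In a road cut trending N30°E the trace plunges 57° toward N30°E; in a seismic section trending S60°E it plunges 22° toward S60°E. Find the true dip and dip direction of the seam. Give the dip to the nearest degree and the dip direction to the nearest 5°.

Represent each trace as a vector plunging at its apparent dip toward its trend (east-north-up frame): v₁ = (0.272, 0.472, -0.839), v₂ = (0.803, -0.464, -0.375).
Cross product v₁ × v₂ gives the pole to the plane: n ∝ (0.565, 0.571, 0.505).
True dip = arccos(n_z / |n|) = arccos(0.5319) = 57.9°.
The horizontal component of n points toward azimuth atan2(n_x, n_y) = 45°, the dip direction.

true dip 58°, dip direction 045°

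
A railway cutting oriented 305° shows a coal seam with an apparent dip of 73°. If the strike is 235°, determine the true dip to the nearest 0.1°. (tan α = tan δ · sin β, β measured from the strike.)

74.0°

The section is 70° from the strike.
tan δ = tan α / sin β = tan 73° / sin 70° = 3.2709 / 0.9397 = 3.4808
δ = arctan(3.4808) = 73.97°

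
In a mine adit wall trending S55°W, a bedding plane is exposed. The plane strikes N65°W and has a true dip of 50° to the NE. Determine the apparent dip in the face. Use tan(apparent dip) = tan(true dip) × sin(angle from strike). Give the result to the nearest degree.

46°

Angle between strike (N65°W) and section (S55°W): β = 60°.
tan α = tan 50° × sin 60° = 1.1918 × 0.8660 = 1.0321
apparent dip = arctan 1.0321 = 45.90°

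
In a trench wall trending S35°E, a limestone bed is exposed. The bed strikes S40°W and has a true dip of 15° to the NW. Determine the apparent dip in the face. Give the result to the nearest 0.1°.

The strike is S40°W and the section trends S35°E; the acute angle between them is β = 75°.
tan(apparent dip) = tan 15° · sin 75° = 0.2588
apparent dip = arctan 0.2588 = 14.51°

14.5°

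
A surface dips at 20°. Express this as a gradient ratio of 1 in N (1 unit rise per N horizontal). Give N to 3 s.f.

1 : N means tan θ = 1/N, so N = 1/tan 20° = 1/0.3640

1 in 2.75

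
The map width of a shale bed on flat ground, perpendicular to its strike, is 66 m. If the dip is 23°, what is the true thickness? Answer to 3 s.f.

25.8 m

True thickness t = w · sin(dip) = 66 × sin 23°
t = 66 × 0.3907 = 25.788 m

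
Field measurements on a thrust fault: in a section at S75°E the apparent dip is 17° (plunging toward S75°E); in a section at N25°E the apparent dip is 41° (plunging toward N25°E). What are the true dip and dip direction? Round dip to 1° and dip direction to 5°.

Each apparent-dip line lies in the plane. As unit vectors (x east, y north, z up), v₁ plunges 17°→S75°E and v₂ plunges 41°→N25°E.
n = v₁ × v₂ = (0.362, 0.513, 0.711) (taken with n_z > 0).
True dip = arccos(n_z / |n|) = arccos(0.7495) = 41.5°.
The horizontal component of n points toward azimuth atan2(n_x, n_y) = 35°, the dip direction.

true dip 41°, dip direction 035°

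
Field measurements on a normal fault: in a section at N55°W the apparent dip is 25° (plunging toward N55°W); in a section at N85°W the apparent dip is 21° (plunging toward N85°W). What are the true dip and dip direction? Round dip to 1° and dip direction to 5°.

The two traces are lines in the plane: v₁ = (sin 305°·cos 25°, cos 305°·cos 25°, −sin 25°), v₂ = (sin 275°·cos 21°, cos 275°·cos 21°, −sin 21°).
Cross product v₁ × v₂ gives the pole to the plane: n ∝ (-0.152, 0.127, 0.423).
Dip δ = arctan(|n_h|/n_z) = arctan(0.198/0.423) = 25.1°.
Dip direction = azimuth of (n_x, n_y) = atan2(-0.152, 0.127) = 310°.

true dip 25°, dip direction 310°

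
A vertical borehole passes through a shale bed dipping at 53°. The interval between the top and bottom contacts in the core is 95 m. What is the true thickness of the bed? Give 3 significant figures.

True thickness t = h · cos(dip) = 95 × cos 53°
t = 95 × 0.6018 = 57.172 m

57.2 m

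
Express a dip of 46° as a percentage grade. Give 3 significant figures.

104%

grade % = 100 × tan 46° = 100 × 1.0355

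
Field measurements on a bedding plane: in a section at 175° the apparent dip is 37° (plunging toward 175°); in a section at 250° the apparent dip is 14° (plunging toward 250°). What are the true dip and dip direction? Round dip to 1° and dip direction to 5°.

The two traces are lines in the plane: v₁ = (sin 175°·cos 37°, cos 175°·cos 37°, −sin 37°), v₂ = (sin 250°·cos 14°, cos 250°·cos 14°, −sin 14°).
The plane normal is n = v₁ × v₂ ∝ (0.007, -0.566, 0.749).
True dip = arccos(n_z / |n|) = arccos(0.7978) = 37.1°.
Dip direction = atan2(0.007, -0.566) = 179° (azimuth of n's horizontal projection).

true dip 37°, dip direction 180°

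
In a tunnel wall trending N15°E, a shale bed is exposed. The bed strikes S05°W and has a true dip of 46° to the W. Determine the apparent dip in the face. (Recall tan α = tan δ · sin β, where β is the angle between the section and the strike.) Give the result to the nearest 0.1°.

10.2°

The section lies 10° from the strike.
tan(apparent dip) = tan 46° · sin 10° = 0.1798
α = arctan(0.1798) = 10.19°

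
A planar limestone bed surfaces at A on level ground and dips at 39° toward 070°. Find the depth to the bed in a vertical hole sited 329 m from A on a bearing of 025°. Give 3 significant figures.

188 m

The hole lies 45° from the dip direction, so the down-dip offset is 329 × cos 45° = 232.64 m.
Depth = down-dip offset × tan(dip) = 232.64 × tan 39° = 232.64 × 0.8098
Depth = 188.39 m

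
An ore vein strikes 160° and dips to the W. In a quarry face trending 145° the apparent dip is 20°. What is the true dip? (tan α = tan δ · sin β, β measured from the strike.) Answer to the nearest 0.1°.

The section is 15° from the strike.
tan(true dip) = tan 20° / sin 15° = 1.4063
true dip = arctan 1.4063 = 54.58°

54.6°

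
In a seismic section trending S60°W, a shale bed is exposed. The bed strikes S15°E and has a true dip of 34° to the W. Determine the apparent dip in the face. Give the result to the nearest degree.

The section lies 75° from the strike.
tan(apparent dip) = tan 34° · sin 75° = 0.6515
α = arctan(0.6515) = 33.09°

33°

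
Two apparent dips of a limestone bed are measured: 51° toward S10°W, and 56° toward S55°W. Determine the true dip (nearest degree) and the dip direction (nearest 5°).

Represent each trace as a vector plunging at its apparent dip toward its trend (east-north-up frame): v₁ = (-0.109, -0.620, -0.777), v₂ = (-0.458, -0.321, -0.829).
Cross product v₁ × v₂ gives the pole to the plane: n ∝ (-0.265, -0.265, 0.249).
Dip δ = arctan(|n_h|/n_z) = arctan(0.375/0.249) = 56.4°.
Dip direction = azimuth of (n_x, n_y) = atan2(-0.265, -0.265) = 225°.

true dip 56°, dip direction 225°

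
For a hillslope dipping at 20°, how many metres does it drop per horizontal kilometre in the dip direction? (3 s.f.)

drop per km = 1000 × tan 20° = 1000 × 0.3640

364 m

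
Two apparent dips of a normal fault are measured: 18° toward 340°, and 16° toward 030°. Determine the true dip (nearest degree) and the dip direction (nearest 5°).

The two traces are lines in the plane: v₁ = (sin 340°·cos 18°, cos 340°·cos 18°, −sin 18°), v₂ = (sin 30°·cos 16°, cos 30°·cos 16°, −sin 16°).
n = v₁ × v₂ = (-0.011, 0.238, 0.700) (taken with n_z > 0).
tan δ = √(n_x²+n_y²)/n_z = 0.238/0.700, so δ = 18.8°.
Dip direction = atan2(-0.011, 0.238) = 357° (azimuth of n's horizontal projection).

true dip 19°, dip direction 355°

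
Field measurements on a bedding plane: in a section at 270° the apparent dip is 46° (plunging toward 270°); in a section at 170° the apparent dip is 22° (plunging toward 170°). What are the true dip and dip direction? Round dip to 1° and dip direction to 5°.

true dip 50°, dip direction 240°

Represent each trace as a vector plunging at its apparent dip toward its trend (east-north-up frame): v₁ = (-0.695, -0.000, -0.719), v₂ = (0.161, -0.913, -0.375).
n = v₁ × v₂ = (-0.657, -0.376, 0.634) (taken with n_z > 0).
True dip = arccos(n_z / |n|) = arccos(0.6423) = 50.0°.
The horizontal component of n points toward azimuth atan2(n_x, n_y) = 240°, the dip direction.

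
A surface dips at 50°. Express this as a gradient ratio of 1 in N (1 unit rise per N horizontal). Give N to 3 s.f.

1 in 0.839

1 : N means tan θ = 1/N, so N = 1/tan 50° = 1/1.1918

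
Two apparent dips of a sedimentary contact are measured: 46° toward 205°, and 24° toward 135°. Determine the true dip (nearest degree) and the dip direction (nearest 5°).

true dip 46°, dip direction 200°

Represent each trace as a vector plunging at its apparent dip toward its trend (east-north-up frame): v₁ = (-0.294, -0.630, -0.719), v₂ = (0.646, -0.646, -0.407).
n = v₁ × v₂ = (-0.209, -0.584, 0.596) (taken with n_z > 0).
True dip = arccos(n_z / |n|) = arccos(0.6931) = 46.1°.
The horizontal component of n points toward azimuth atan2(n_x, n_y) = 200°, the dip direction.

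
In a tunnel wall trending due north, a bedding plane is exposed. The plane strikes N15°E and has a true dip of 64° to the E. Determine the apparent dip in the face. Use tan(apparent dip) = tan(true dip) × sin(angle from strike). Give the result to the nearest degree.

28°

The section lies 15° from the strike.
tan α = tan 64° × sin 15° = 2.0503 × 0.2588 = 0.5307
α = arctan(0.5307) = 27.95°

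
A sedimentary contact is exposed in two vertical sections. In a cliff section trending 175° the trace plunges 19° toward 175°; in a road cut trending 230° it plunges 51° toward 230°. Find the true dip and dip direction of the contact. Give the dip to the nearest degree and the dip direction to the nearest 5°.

true dip 53°, dip direction 250°

Represent each trace as a vector plunging at its apparent dip toward its trend (east-north-up frame): v₁ = (0.082, -0.942, -0.326), v₂ = (-0.482, -0.405, -0.777).
n = v₁ × v₂ = (-0.600, -0.221, 0.487) (taken with n_z > 0).
Dip δ = arctan(|n_h|/n_z) = arctan(0.640/0.487) = 52.7°.
Dip direction = atan2(-0.600, -0.221) = 250° (azimuth of n's horizontal projection).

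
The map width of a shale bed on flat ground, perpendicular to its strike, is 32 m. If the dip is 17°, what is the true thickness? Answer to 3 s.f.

9.36 m

True thickness t = w · sin(dip) = 32 × sin 17°
t = 32 × 0.2924 = 9.356 m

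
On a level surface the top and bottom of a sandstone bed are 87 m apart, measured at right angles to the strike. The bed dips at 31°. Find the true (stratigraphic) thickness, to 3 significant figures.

44.8 m

True thickness t = w · sin(dip) = 87 × sin 31°
t = 87 × 0.5150 = 44.808 m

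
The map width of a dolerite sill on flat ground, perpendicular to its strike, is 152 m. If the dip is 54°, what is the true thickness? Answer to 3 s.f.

True thickness t = w · sin(dip) = 152 × sin 54°
t = 152 × 0.8090 = 122.971 m

123 m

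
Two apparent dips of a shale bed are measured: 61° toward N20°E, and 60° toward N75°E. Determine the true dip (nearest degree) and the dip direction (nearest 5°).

true dip 63°, dip direction 045°

Each apparent-dip line lies in the plane. As unit vectors (x east, y north, z up), v₁ plunges 61°→N20°E and v₂ plunges 60°→N75°E.
The plane normal is n = v₁ × v₂ ∝ (0.281, 0.279, 0.199).
Dip δ = arctan(|n_h|/n_z) = arctan(0.396/0.199) = 63.4°.
Dip direction = atan2(0.281, 0.279) = 45° (azimuth of n's horizontal projection).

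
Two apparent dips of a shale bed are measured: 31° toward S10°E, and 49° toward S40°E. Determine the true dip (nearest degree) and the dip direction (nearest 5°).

The two traces are lines in the plane: v₁ = (sin 170°·cos 31°, cos 170°·cos 31°, −sin 31°), v₂ = (sin 140°·cos 49°, cos 140°·cos 49°, −sin 49°).
Cross product v₁ × v₂ gives the pole to the plane: n ∝ (0.378, -0.105, 0.281).
Dip δ = arctan(|n_h|/n_z) = arctan(0.393/0.281) = 54.4°.
Dip direction = azimuth of (n_x, n_y) = atan2(0.378, -0.105) = 105°.

true dip 54°, dip direction 105°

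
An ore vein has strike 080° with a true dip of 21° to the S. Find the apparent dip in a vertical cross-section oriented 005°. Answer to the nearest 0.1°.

Angle between strike (080°) and section (005°): β = 75°.
tan(apparent dip) = tan 21° · sin 75° = 0.3708
apparent dip = arctan 0.3708 = 20.34°

20.3°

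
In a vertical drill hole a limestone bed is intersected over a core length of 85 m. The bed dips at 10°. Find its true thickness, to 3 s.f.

83.7 m

True thickness t = h · cos(dip) = 85 × cos 10°
t = 85 × 0.9848 = 83.709 m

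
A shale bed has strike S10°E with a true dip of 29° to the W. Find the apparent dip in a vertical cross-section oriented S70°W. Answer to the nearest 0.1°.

Angle between strike (S10°E) and section (S70°W): β = 80°.
tan α = tan 29° × sin 80° = 0.5543 × 0.9848 = 0.5459
α = arctan(0.5459) = 28.63°

28.6°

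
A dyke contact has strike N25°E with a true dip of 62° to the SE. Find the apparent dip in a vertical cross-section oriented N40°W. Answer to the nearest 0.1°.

59.6°

Angle between strike (N25°E) and section (N40°W): β = 65°.
tan α = tan 62° × sin 65° = 1.8807 × 0.9063 = 1.7045
α = arctan(1.7045) = 59.60°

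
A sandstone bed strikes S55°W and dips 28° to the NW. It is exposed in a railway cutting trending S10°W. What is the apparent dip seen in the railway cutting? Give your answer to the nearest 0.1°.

The section lies 45° from the strike.
tan(apparent dip) = tan 28° · sin 45° = 0.3760
α = arctan(0.3760) = 20.61°

20.6°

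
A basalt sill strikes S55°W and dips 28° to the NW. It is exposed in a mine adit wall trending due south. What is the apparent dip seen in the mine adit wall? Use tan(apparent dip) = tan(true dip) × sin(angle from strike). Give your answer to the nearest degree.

24°

The strike is S55°W and the section trends due south; the acute angle between them is β = 55°.
tan(apparent dip) = tan 28° · sin 55° = 0.4356
α = arctan(0.4356) = 23.54°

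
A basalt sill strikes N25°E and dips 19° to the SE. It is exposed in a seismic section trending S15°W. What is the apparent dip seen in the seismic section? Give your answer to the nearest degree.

3°

The strike is N25°E and the section trends S15°W; the acute angle between them is β = 10°.
tan α = tan 19° × sin 10° = 0.3443 × 0.1736 = 0.0598
apparent dip = arctan 0.0598 = 3.42°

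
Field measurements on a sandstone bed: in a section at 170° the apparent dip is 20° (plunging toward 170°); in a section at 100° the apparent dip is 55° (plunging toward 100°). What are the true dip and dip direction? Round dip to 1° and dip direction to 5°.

The two traces are lines in the plane: v₁ = (sin 170°·cos 20°, cos 170°·cos 20°, −sin 20°), v₂ = (sin 100°·cos 55°, cos 100°·cos 55°, −sin 55°).
Cross product v₁ × v₂ gives the pole to the plane: n ∝ (0.724, -0.060, 0.506).
tan δ = √(n_x²+n_y²)/n_z = 0.726/0.506, so δ = 55.1°.
The horizontal component of n points toward azimuth atan2(n_x, n_y) = 95°, the dip direction.

true dip 55°, dip direction 095°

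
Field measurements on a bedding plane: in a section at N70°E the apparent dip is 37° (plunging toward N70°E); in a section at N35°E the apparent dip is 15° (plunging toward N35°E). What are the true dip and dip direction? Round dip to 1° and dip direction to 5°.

Each apparent-dip line lies in the plane. As unit vectors (x east, y north, z up), v₁ plunges 37°→N70°E and v₂ plunges 15°→N35°E.
The plane normal is n = v₁ × v₂ ∝ (0.405, -0.139, 0.442).
tan δ = √(n_x²+n_y²)/n_z = 0.429/0.442, so δ = 44.1°.
Dip direction = atan2(0.405, -0.139) = 109° (azimuth of n's horizontal projection).

true dip 44°, dip direction 110°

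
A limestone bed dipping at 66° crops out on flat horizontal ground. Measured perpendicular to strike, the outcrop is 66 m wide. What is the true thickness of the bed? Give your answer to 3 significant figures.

True thickness t = w · sin(dip) = 66 × sin 66°
t = 66 × 0.9135 = 60.294 m

60.3 m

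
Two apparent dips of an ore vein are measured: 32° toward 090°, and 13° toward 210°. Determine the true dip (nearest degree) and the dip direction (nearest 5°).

Represent each trace as a vector plunging at its apparent dip toward its trend (east-north-up frame): v₁ = (0.848, 0.000, -0.530), v₂ = (-0.487, -0.844, -0.225).
Cross product v₁ × v₂ gives the pole to the plane: n ∝ (0.447, -0.449, 0.716).
Dip δ = arctan(|n_h|/n_z) = arctan(0.634/0.716) = 41.5°.
Dip direction = azimuth of (n_x, n_y) = atan2(0.447, -0.449) = 135°.

true dip 42°, dip direction 135°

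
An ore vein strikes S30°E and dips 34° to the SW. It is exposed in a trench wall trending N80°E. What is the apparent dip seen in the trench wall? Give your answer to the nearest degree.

The section lies 70° from the strike.
tan(apparent dip) = tan 34° · sin 70° = 0.6338
apparent dip = arctan 0.6338 = 32.37°

32°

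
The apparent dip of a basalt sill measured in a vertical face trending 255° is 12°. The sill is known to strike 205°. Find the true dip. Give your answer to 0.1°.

The section is 50° from the strike.
tan δ = tan α / sin β = tan 12° / sin 50° = 0.2126 / 0.7660 = 0.2775
true dip = arctan 0.2775 = 15.51°

15.5°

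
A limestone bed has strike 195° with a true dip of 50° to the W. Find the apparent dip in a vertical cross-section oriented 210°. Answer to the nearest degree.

17°

The strike is 195° and the section trends 210°; the acute angle between them is β = 15°.
tan(apparent dip) = tan 50° · sin 15° = 0.3084
α = arctan(0.3084) = 17.14°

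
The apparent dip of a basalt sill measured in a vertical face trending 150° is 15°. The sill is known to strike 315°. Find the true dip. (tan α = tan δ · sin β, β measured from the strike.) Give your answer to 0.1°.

46.0°

β = acute angle between strike 315° and section 150° = 15°.
tan δ = tan α / sin β = tan 15° / sin 15° = 0.2679 / 0.2588 = 1.0353
true dip = arctan 1.0353 = 45.99°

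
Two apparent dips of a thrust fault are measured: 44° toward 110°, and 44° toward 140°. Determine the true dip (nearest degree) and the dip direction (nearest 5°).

Represent each trace as a vector plunging at its apparent dip toward its trend (east-north-up frame): v₁ = (0.676, -0.246, -0.695), v₂ = (0.462, -0.551, -0.695).
Cross product v₁ × v₂ gives the pole to the plane: n ∝ (0.212, -0.148, 0.259).
True dip = arccos(n_z / |n|) = arccos(0.7072) = 45.0°.
Dip direction = atan2(0.212, -0.148) = 125° (azimuth of n's horizontal projection).

true dip 45°, dip direction 125°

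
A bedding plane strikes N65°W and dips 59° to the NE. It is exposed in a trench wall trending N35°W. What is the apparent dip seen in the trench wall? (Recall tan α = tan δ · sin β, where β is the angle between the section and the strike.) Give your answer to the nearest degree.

40°

The section lies 30° from the strike.
tan(apparent dip) = tan 59° · sin 30° = 0.8321
apparent dip = arctan 0.8321 = 39.77°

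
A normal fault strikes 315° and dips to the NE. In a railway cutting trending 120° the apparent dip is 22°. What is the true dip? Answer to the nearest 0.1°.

57.4°

The section is 15° from the strike.
tan(true dip) = tan 22° / sin 15° = 1.5610
true dip = arctan 1.5610 = 57.36°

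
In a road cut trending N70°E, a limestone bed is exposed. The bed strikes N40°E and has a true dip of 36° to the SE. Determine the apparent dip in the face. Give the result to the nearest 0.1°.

The strike is N40°E and the section trends N70°E; the acute angle between them is β = 30°.
tan(apparent dip) = tan 36° · sin 30° = 0.3633
α = arctan(0.3633) = 19.96°

20.0°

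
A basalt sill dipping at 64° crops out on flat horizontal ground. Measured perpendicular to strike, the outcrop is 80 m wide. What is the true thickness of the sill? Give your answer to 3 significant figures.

71.9 m

True thickness t = w · sin(dip) = 80 × sin 64°
t = 80 × 0.8988 = 71.904 m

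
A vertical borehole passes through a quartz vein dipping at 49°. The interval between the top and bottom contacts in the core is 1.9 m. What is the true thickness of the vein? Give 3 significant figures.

True thickness t = h · cos(dip) = 1.9 × cos 49°
t = 1.9 × 0.6561 = 1.247 m

1.25 m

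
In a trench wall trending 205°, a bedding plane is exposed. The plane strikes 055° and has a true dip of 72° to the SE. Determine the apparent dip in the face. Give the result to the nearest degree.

57°

The strike is 055° and the section trends 205°; the acute angle between them is β = 30°.
tan α = tan 72° × sin 30° = 3.0777 × 0.5000 = 1.5388
α = arctan(1.5388) = 56.98°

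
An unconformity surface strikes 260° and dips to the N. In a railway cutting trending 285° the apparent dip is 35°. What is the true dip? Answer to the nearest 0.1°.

58.9°

β = acute angle between strike 260° and section 285° = 25°.
tan δ = tan α / sin β = tan 35° / sin 25° = 0.7002 / 0.4226 = 1.6568
δ = arctan(1.6568) = 58.89°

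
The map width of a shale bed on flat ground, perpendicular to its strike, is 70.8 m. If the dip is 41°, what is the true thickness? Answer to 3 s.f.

True thickness t = w · sin(dip) = 70.8 × sin 41°
t = 70.8 × 0.6561 = 46.449 m

46.4 m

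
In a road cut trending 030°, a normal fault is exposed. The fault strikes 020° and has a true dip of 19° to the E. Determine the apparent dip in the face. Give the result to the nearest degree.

3°

Angle between strike (020°) and section (030°): β = 10°.
tan α = tan 19° × sin 10° = 0.3443 × 0.1736 = 0.0598
α = arctan(0.0598) = 3.42°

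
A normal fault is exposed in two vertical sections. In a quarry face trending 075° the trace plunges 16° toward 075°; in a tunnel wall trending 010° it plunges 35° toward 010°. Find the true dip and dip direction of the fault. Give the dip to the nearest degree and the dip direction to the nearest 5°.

Represent each trace as a vector plunging at its apparent dip toward its trend (east-north-up frame): v₁ = (0.929, 0.249, -0.276), v₂ = (0.142, 0.807, -0.574).
Cross product v₁ × v₂ gives the pole to the plane: n ∝ (0.080, 0.493, 0.714).
Dip δ = arctan(|n_h|/n_z) = arctan(0.500/0.714) = 35.0°.
Dip direction = atan2(0.080, 0.493) = 9° (azimuth of n's horizontal projection).

true dip 35°, dip direction 010°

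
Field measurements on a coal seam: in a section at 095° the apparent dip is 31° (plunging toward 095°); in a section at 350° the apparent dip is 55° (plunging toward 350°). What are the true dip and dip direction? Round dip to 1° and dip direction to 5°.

The two traces are lines in the plane: v₁ = (sin 95°·cos 31°, cos 95°·cos 31°, −sin 31°), v₂ = (sin 350°·cos 55°, cos 350°·cos 55°, −sin 55°).
Cross product v₁ × v₂ gives the pole to the plane: n ∝ (0.352, 0.751, 0.475).
True dip = arccos(n_z / |n|) = arccos(0.4970) = 60.2°.
Dip direction = azimuth of (n_x, n_y) = atan2(0.352, 0.751) = 25°.

true dip 60°, dip direction 025°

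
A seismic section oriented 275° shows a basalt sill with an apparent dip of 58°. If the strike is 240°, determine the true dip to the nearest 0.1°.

70.3°

The section is 35° from the strike.
tan(true dip) = tan 58° / sin 35° = 2.7901
true dip = arctan 2.7901 = 70.28°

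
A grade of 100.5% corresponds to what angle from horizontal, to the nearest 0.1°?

45.1°

tan θ = 100.5/100 = 1.0050
θ = arctan(1.0050) = 45.14°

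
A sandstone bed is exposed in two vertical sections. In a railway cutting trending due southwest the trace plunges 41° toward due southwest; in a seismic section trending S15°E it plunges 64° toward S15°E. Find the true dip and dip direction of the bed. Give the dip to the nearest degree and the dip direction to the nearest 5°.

Each apparent-dip line lies in the plane. As unit vectors (x east, y north, z up), v₁ plunges 41°→due southwest and v₂ plunges 64°→S15°E.
Cross product v₁ × v₂ gives the pole to the plane: n ∝ (0.202, -0.554, 0.287).
tan δ = √(n_x²+n_y²)/n_z = 0.590/0.287, so δ = 64.1°.
Dip direction = atan2(0.202, -0.554) = 160° (azimuth of n's horizontal projection).

true dip 64°, dip direction 160°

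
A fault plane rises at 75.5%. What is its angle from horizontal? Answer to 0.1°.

tan θ = 75.5/100 = 0.7550
θ = arctan(0.7550) = 37.05°

37.1°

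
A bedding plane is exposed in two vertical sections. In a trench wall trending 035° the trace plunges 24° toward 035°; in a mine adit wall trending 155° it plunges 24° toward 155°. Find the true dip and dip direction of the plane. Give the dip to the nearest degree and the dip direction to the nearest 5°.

Represent each trace as a vector plunging at its apparent dip toward its trend (east-north-up frame): v₁ = (0.524, 0.748, -0.407), v₂ = (0.386, -0.828, -0.407).
n = v₁ × v₂ = (0.641, -0.056, 0.723) (taken with n_z > 0).
Dip δ = arctan(|n_h|/n_z) = arctan(0.644/0.723) = 41.7°.
Dip direction = atan2(0.641, -0.056) = 95° (azimuth of n's horizontal projection).

true dip 42°, dip direction 095°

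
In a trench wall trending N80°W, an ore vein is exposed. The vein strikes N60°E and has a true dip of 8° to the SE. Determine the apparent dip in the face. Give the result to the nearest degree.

5°

The strike is N60°E and the section trends N80°W; the acute angle between them is β = 40°.
tan α = tan 8° × sin 40° = 0.1405 × 0.6428 = 0.0903
α = arctan(0.0903) = 5.16°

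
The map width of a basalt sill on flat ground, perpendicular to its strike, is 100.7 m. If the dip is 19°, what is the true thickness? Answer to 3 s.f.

32.8 m

True thickness t = w · sin(dip) = 100.7 × sin 19°
t = 100.7 × 0.3256 = 32.785 m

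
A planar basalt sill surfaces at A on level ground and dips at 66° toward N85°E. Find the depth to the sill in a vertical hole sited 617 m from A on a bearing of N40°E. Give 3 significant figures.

980 m

The hole lies 45° from the dip direction, so the down-dip offset is 617 × cos 45° = 436.28 m.
Depth = down-dip offset × tan(dip) = 436.28 × tan 66° = 436.28 × 2.2460
Depth = 979.91 m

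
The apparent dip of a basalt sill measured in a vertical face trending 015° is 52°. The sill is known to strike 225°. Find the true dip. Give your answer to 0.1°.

The section is 30° from the strike.
tan δ = tan α / sin β = tan 52° / sin 30° = 1.2799 / 0.5000 = 2.5599
true dip = arctan 2.5599 = 68.66°

68.7°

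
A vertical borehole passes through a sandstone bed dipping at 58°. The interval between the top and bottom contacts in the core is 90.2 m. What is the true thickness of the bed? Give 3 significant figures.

47.8 m

True thickness t = h · cos(dip) = 90.2 × cos 58°
t = 90.2 × 0.5299 = 47.799 m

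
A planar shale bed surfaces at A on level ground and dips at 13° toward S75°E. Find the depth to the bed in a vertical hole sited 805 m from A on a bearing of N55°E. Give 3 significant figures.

119 m

The hole lies 50° from the dip direction, so the down-dip offset is 805 × cos 50° = 517.44 m.
Depth = down-dip offset × tan(dip) = 517.44 × tan 13° = 517.44 × 0.2309
Depth = 119.46 m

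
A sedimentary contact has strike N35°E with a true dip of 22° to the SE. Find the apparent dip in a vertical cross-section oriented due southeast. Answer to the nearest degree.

The strike is N35°E and the section trends due southeast; the acute angle between them is β = 80°.
tan α = tan 22° × sin 80° = 0.4040 × 0.9848 = 0.3979
α = arctan(0.3979) = 21.70°

22°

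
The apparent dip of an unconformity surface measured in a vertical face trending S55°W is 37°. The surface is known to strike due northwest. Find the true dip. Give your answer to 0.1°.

β = acute angle between strike due northwest and section S55°W = 80°.
tan(true dip) = tan 37° / sin 80° = 0.7652
δ = arctan(0.7652) = 37.42°

37.4°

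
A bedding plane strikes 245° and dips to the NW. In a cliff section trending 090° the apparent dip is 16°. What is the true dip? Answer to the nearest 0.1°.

The section is 25° from the strike.
tan(true dip) = tan 16° / sin 25° = 0.6785
true dip = arctan 0.6785 = 34.16°

34.2°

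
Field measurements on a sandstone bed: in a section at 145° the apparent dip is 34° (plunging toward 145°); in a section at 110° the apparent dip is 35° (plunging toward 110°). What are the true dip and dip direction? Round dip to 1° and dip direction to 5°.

true dip 36°, dip direction 125°

Each apparent-dip line lies in the plane. As unit vectors (x east, y north, z up), v₁ plunges 34°→145° and v₂ plunges 35°→110°.
Cross product v₁ × v₂ gives the pole to the plane: n ∝ (0.233, -0.158, 0.390).
True dip = arccos(n_z / |n|) = arccos(0.8108) = 35.8°.
Dip direction = azimuth of (n_x, n_y) = atan2(0.233, -0.158) = 124°.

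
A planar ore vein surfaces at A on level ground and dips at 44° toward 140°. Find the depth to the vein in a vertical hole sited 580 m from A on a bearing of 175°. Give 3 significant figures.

459 m

The hole lies 35° from the dip direction, so the down-dip offset is 580 × cos 35° = 475.11 m.
Depth = down-dip offset × tan(dip) = 475.11 × tan 44° = 475.11 × 0.9657
Depth = 458.81 m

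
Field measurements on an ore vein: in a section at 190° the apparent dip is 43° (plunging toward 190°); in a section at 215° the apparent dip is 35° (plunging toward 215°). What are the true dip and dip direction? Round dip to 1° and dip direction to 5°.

true dip 45°, dip direction 170°

The two traces are lines in the plane: v₁ = (sin 190°·cos 43°, cos 190°·cos 43°, −sin 43°), v₂ = (sin 215°·cos 35°, cos 215°·cos 35°, −sin 35°).
n = v₁ × v₂ = (0.045, -0.248, 0.253) (taken with n_z > 0).
True dip = arccos(n_z / |n|) = arccos(0.7094) = 44.8°.
The horizontal component of n points toward azimuth atan2(n_x, n_y) = 170°, the dip direction.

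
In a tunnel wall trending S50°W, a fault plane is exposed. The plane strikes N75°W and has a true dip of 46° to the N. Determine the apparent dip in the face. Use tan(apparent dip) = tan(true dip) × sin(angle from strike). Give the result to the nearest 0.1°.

40.3°

The section lies 55° from the strike.
tan(apparent dip) = tan 46° · sin 55° = 0.8483
α = arctan(0.8483) = 40.31°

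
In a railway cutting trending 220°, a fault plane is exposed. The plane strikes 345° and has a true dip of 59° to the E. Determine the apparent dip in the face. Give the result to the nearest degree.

The section lies 55° from the strike.
tan(apparent dip) = tan 59° · sin 55° = 1.3633
apparent dip = arctan 1.3633 = 53.74°

54°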